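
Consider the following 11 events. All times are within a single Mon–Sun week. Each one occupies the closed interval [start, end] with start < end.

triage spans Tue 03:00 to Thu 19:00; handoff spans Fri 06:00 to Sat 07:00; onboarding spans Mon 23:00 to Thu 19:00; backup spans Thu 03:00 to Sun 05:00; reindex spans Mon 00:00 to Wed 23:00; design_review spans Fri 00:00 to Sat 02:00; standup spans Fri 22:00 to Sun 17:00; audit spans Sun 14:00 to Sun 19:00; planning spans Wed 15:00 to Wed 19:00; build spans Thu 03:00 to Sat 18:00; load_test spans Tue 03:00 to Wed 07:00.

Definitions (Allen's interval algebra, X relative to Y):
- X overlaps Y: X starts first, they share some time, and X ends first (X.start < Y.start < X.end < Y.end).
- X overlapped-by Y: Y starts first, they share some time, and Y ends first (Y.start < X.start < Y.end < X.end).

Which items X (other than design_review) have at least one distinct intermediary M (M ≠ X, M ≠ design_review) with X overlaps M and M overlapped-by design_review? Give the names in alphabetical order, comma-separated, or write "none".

Target design_review = [Fri 00:00, Sat 02:00].
Intermediaries M with M overlapped-by design_review: handoff, standup.
Via handoff — items with X overlaps handoff: none.
Via standup — items with X overlaps standup: backup, build, handoff.
Union: backup, build, handoff.

backup, build, handoff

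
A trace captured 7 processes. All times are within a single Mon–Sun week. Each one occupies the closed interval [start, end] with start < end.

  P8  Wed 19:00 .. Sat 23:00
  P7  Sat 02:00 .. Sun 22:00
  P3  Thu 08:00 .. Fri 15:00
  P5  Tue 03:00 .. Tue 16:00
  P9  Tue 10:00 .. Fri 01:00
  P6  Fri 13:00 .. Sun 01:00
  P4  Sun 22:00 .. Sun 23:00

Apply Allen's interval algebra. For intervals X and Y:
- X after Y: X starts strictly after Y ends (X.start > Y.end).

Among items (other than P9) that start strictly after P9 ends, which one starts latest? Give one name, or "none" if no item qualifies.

Target P9 = [Tue 10:00, Fri 01:00].
P3 [Thu 08:00, Fri 15:00] → overlapped-by → excluded.
P4 [Sun 22:00, Sun 23:00] → after → candidate.
P5 [Tue 03:00, Tue 16:00] → overlaps → excluded.
P6 [Fri 13:00, Sun 01:00] → after → candidate.
P7 [Sat 02:00, Sun 22:00] → after → candidate.
P8 [Wed 19:00, Sat 23:00] → overlapped-by → excluded.
Among candidates, latest start is Sun 22:00 → P4.

P4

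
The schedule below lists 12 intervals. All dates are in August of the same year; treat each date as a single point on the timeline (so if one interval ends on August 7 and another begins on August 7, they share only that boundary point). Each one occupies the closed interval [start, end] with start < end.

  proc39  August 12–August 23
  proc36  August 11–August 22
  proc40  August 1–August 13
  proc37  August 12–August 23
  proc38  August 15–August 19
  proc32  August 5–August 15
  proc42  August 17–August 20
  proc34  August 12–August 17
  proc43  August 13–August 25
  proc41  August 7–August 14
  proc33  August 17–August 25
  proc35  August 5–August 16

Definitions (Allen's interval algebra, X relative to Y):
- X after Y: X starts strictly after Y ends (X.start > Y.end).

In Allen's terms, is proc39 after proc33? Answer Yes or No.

proc39 = [August 12, August 23], proc33 = [August 17, August 25].
Actual relation of proc39 to proc33: overlaps.
Asked whether 'after' holds → No.

No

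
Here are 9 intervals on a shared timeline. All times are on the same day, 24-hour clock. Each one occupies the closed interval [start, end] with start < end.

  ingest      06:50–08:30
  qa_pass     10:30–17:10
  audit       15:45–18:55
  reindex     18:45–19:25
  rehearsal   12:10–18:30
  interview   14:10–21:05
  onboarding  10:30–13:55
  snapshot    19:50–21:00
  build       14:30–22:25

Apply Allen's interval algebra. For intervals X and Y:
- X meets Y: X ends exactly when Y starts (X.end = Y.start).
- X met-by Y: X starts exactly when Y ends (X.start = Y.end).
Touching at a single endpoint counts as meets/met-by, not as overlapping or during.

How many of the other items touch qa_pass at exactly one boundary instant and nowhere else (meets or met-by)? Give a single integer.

Target qa_pass = [10:30, 17:10].
audit [15:45, 18:55] → overlapped-by → no.
build [14:30, 22:25] → overlapped-by → no.
ingest [06:50, 08:30] → before → no.
interview [14:10, 21:05] → overlapped-by → no.
onboarding [10:30, 13:55] → starts → no.
rehearsal [12:10, 18:30] → overlapped-by → no.
reindex [18:45, 19:25] → after → no.
snapshot [19:50, 21:00] → after → no.
Total: 0.

0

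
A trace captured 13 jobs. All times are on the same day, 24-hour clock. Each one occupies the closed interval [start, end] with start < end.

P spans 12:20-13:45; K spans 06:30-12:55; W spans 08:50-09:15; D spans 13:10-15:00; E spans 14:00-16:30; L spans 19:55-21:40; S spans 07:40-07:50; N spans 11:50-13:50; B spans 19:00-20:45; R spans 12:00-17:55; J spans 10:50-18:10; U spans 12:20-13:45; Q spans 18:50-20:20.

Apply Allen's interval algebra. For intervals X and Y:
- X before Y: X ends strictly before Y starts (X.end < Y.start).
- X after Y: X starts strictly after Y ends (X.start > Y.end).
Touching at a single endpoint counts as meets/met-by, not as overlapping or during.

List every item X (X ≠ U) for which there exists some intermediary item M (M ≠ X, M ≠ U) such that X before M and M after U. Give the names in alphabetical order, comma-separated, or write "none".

D, E, J, K, N, P, R, S, W

Target U = [12:20, 13:45].
Intermediaries M with M after U: B, E, L, Q.
Via B — items with X before B: D, E, J, K, N, P, R, S, W.
Via E — items with X before E: K, N, P, S, W.
Via L — items with X before L: D, E, J, K, N, P, R, S, W.
Via Q — items with X before Q: D, E, J, K, N, P, R, S, W.
Union: D, E, J, K, N, P, R, S, W.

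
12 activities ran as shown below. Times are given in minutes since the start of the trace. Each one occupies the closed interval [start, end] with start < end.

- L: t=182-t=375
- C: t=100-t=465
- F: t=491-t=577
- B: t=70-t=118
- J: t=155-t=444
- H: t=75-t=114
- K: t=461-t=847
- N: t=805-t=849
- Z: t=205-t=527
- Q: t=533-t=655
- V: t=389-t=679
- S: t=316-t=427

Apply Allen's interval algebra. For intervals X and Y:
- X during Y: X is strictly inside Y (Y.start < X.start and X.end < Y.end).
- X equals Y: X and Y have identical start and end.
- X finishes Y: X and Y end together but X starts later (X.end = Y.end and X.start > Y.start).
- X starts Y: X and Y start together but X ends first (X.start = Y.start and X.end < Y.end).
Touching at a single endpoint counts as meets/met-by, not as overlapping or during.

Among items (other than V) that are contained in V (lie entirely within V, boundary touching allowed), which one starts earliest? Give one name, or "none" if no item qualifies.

F

Target V = [t=389, t=679].
B [t=70, t=118] → before → excluded.
C [t=100, t=465] → overlaps → excluded.
F [t=491, t=577] → during → candidate.
H [t=75, t=114] → before → excluded.
J [t=155, t=444] → overlaps → excluded.
K [t=461, t=847] → overlapped-by → excluded.
L [t=182, t=375] → before → excluded.
N [t=805, t=849] → after → excluded.
Q [t=533, t=655] → during → candidate.
S [t=316, t=427] → overlaps → excluded.
Z [t=205, t=527] → overlaps → excluded.
Among candidates, earliest start is t=491 → F.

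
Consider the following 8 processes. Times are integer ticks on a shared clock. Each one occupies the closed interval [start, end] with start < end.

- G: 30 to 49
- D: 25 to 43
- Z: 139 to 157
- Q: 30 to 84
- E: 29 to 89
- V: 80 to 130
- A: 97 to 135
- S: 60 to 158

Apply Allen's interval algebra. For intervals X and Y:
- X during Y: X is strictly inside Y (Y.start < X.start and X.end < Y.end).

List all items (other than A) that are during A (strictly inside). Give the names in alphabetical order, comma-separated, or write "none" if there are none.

none

Target A = [97, 135].
D [25, 43] → before → no.
E [29, 89] → before → no.
G [30, 49] → before → no.
Q [30, 84] → before → no.
S [60, 158] → contains → no.
V [80, 130] → overlaps → no.
Z [139, 157] → after → no.
Result: none.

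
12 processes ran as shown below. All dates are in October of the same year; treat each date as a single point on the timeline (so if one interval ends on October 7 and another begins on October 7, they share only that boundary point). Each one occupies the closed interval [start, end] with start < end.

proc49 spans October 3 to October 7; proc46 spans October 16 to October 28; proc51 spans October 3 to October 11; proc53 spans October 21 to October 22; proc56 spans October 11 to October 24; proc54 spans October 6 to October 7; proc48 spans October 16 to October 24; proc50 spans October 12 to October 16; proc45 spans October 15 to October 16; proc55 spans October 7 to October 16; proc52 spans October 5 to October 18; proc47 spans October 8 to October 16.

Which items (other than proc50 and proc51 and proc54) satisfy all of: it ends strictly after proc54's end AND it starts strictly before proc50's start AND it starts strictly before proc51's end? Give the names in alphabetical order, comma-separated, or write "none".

Conditions: its end is strictly after proc54's end (X.end > October 7) AND its start is strictly before proc50's start (X.start < October 12) AND its start is strictly before proc51's end (X.start < October 11).
proc45: end October 16 > October 7? ✓; start October 15 < October 12? ✗; start October 15 < October 11? ✗ → no.
proc46: end October 28 > October 7? ✓; start October 16 < October 12? ✗; start October 16 < October 11? ✗ → no.
proc47: end October 16 > October 7? ✓; start October 8 < October 12? ✓; start October 8 < October 11? ✓ → yes.
proc48: end October 24 > October 7? ✓; start October 16 < October 12? ✗; start October 16 < October 11? ✗ → no.
proc49: end October 7 > October 7? ✗; start October 3 < October 12? ✓; start October 3 < October 11? ✓ → no.
proc52: end October 18 > October 7? ✓; start October 5 < October 12? ✓; start October 5 < October 11? ✓ → yes.
proc53: end October 22 > October 7? ✓; start October 21 < October 12? ✗; start October 21 < October 11? ✗ → no.
proc55: end October 16 > October 7? ✓; start October 7 < October 12? ✓; start October 7 < October 11? ✓ → yes.
proc56: end October 24 > October 7? ✓; start October 11 < October 12? ✓; start October 11 < October 11? ✗ → no.
Result: proc47, proc52, proc55.

proc47, proc52, proc55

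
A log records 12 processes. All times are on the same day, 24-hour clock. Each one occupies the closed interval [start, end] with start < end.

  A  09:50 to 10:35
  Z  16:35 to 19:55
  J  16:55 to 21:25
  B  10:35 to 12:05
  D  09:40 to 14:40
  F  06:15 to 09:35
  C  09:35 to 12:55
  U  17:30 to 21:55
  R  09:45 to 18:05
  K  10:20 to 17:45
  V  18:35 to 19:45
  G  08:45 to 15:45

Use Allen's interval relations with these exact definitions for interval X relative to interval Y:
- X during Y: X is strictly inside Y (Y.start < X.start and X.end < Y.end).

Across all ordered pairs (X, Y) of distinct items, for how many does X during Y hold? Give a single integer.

Checking all 132 ordered pairs for relation 'during'; matching pairs in alphabetical order:
(A, C): A during C ✓
(A, D): A during D ✓
(A, G): A during G ✓
(A, R): A during R ✓
(B, C): B during C ✓
(B, D): B during D ✓
(B, G): B during G ✓
(B, K): B during K ✓
(B, R): B during R ✓
(C, G): C during G ✓
(D, G): D during G ✓
(K, R): K during R ✓
(V, J): V during J ✓
(V, U): V during U ✓
(V, Z): V during Z ✓
Count: 15.

15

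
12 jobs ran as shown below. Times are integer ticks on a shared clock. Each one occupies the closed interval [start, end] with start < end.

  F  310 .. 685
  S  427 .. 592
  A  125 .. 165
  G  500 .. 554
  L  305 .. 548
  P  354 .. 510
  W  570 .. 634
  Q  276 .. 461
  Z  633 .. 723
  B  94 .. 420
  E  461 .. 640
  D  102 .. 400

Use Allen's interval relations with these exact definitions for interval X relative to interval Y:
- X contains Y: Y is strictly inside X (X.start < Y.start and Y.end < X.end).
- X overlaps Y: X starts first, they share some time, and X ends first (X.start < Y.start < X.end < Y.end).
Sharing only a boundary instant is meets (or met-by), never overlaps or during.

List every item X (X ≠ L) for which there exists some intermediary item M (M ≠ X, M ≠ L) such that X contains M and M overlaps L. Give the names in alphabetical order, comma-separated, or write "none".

Target L = [305, 548].
Intermediaries M with M overlaps L: B, D, Q.
Via B — items with X contains B: none.
Via D — items with X contains D: B.
Via Q — items with X contains Q: none.
Union: B.

B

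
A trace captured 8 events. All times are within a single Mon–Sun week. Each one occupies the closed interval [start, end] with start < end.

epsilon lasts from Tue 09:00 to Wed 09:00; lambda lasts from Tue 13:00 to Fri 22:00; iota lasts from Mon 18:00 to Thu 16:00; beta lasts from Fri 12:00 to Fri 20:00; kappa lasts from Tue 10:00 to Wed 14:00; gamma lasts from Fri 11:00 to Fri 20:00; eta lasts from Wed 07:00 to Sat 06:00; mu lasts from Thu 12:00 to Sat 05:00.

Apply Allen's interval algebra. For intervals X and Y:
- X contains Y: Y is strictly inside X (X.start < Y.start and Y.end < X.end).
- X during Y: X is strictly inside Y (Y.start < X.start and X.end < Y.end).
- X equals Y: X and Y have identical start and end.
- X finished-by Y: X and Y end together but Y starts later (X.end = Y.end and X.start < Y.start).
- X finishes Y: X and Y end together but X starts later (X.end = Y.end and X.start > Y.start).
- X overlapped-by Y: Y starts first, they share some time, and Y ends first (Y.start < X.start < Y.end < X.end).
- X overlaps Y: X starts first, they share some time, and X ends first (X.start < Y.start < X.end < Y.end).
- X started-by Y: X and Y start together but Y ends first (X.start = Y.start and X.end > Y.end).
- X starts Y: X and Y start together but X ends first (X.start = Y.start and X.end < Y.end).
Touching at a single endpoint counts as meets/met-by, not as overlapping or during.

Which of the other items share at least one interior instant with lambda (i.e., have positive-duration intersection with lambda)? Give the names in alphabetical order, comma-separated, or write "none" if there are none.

Target lambda = [Tue 13:00, Fri 22:00].
beta [Fri 12:00, Fri 20:00] → during → yes.
epsilon [Tue 09:00, Wed 09:00] → overlaps → yes.
eta [Wed 07:00, Sat 06:00] → overlapped-by → yes.
gamma [Fri 11:00, Fri 20:00] → during → yes.
iota [Mon 18:00, Thu 16:00] → overlaps → yes.
kappa [Tue 10:00, Wed 14:00] → overlaps → yes.
mu [Thu 12:00, Sat 05:00] → overlapped-by → yes.
Result: beta, epsilon, eta, gamma, iota, kappa, mu.

beta, epsilon, eta, gamma, iota, kappa, mu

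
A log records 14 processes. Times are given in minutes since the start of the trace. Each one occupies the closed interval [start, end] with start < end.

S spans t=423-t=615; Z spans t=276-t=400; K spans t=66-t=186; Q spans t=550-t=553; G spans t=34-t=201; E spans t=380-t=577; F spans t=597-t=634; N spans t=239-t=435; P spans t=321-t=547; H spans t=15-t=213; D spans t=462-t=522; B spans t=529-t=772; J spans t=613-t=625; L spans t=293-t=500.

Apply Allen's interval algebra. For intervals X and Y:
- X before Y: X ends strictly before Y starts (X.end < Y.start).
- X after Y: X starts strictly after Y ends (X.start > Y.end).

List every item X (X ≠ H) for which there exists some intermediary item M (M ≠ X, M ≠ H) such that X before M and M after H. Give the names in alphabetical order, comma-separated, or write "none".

Target H = [t=15, t=213].
Intermediaries M with M after H: B, D, E, F, J, L, N, P, Q, S, Z.
Via B — items with X before B: D, G, K, L, N, Z.
Via D — items with X before D: G, K, N, Z.
Via E — items with X before E: G, K.
Via F — items with X before F: D, E, G, K, L, N, P, Q, Z.
Via J — items with X before J: D, E, G, K, L, N, P, Q, Z.
Via L — items with X before L: G, K.
Via N — items with X before N: G, K.
Via P — items with X before P: G, K.
Via Q — items with X before Q: D, G, K, L, N, P, Z.
Via S — items with X before S: G, K, Z.
Via Z — items with X before Z: G, K.
Union: D, E, G, K, L, N, P, Q, Z.

D, E, G, K, L, N, P, Q, Z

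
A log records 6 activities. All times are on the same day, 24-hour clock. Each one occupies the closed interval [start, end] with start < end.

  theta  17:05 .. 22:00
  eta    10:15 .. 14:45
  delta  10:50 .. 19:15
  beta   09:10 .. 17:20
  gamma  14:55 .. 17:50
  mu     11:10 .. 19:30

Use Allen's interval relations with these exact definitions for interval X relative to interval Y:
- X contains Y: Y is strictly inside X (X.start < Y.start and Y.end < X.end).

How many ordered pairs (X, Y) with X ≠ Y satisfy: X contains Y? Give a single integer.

3

Checking all 30 ordered pairs for relation 'contains'; matching pairs in alphabetical order:
(beta, eta): beta contains eta ✓
(delta, gamma): delta contains gamma ✓
(mu, gamma): mu contains gamma ✓
Count: 3.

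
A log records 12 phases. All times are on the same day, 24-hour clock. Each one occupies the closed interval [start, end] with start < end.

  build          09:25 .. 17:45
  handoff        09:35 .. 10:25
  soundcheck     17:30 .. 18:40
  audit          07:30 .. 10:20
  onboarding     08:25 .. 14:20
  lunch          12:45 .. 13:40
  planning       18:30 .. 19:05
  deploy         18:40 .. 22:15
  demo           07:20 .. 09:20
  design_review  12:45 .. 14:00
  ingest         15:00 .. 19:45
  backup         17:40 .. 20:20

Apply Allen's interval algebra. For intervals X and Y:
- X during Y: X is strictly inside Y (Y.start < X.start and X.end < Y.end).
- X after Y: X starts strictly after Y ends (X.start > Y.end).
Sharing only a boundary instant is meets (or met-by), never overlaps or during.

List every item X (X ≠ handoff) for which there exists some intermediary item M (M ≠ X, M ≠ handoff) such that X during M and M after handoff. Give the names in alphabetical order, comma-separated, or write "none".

planning, soundcheck

Target handoff = [09:35, 10:25].
Intermediaries M with M after handoff: backup, deploy, design_review, ingest, lunch, planning, soundcheck.
Via backup — items with X during backup: planning.
Via deploy — items with X during deploy: none.
Via design_review — items with X during design_review: none.
Via ingest — items with X during ingest: planning, soundcheck.
Via lunch — items with X during lunch: none.
Via planning — items with X during planning: none.
Via soundcheck — items with X during soundcheck: none.
Union: planning, soundcheck.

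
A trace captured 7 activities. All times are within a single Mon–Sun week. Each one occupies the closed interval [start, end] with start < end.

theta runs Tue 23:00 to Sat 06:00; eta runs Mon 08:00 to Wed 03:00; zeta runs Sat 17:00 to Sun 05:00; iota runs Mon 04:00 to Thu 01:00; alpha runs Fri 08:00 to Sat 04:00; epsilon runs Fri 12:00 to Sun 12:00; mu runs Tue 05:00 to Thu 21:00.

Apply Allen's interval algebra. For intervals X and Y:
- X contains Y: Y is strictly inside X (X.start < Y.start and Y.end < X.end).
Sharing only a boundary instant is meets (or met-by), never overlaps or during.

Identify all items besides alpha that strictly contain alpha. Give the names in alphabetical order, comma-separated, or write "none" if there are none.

theta

Target alpha = [Fri 08:00, Sat 04:00].
epsilon [Fri 12:00, Sun 12:00] → overlapped-by → no.
eta [Mon 08:00, Wed 03:00] → before → no.
iota [Mon 04:00, Thu 01:00] → before → no.
mu [Tue 05:00, Thu 21:00] → before → no.
theta [Tue 23:00, Sat 06:00] → contains → yes.
zeta [Sat 17:00, Sun 05:00] → after → no.
Result: theta.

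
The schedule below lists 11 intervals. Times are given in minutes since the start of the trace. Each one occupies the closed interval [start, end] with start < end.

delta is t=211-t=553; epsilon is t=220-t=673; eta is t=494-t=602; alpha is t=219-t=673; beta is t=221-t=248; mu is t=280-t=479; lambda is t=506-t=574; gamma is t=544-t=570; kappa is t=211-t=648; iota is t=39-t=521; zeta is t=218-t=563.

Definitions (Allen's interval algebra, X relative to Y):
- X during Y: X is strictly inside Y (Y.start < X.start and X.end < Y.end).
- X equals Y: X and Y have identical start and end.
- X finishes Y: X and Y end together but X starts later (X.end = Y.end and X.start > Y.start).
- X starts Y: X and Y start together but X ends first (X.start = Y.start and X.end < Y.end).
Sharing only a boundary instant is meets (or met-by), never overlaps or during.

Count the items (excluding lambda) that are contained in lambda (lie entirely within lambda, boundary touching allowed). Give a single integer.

1

Target lambda = [t=506, t=574].
alpha [t=219, t=673] → contains → no.
beta [t=221, t=248] → before → no.
delta [t=211, t=553] → overlaps → no.
epsilon [t=220, t=673] → contains → no.
eta [t=494, t=602] → contains → no.
gamma [t=544, t=570] → during → counts.
iota [t=39, t=521] → overlaps → no.
kappa [t=211, t=648] → contains → no.
mu [t=280, t=479] → before → no.
zeta [t=218, t=563] → overlaps → no.
Total: 1.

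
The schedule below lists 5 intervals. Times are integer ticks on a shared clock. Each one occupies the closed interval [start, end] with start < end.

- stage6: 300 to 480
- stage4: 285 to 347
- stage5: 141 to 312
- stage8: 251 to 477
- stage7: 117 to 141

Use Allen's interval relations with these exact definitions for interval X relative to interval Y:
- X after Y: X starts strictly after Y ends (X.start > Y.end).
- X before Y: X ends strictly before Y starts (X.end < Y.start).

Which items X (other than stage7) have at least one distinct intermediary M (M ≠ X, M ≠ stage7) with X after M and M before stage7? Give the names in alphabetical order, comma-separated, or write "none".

none

Target stage7 = [117, 141].
Intermediaries M with M before stage7: none.
Union: none.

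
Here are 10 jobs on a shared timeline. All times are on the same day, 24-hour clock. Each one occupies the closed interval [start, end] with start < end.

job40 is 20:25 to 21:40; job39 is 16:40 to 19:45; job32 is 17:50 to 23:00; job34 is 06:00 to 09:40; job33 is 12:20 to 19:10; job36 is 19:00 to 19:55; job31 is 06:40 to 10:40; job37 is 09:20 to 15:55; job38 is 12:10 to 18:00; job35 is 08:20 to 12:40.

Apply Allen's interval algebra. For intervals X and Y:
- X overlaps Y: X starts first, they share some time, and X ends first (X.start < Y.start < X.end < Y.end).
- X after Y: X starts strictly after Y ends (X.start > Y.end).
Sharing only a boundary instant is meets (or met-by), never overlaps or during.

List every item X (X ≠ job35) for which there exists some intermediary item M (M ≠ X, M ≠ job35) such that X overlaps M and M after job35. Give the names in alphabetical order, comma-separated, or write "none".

job33, job38, job39

Target job35 = [08:20, 12:40].
Intermediaries M with M after job35: job32, job36, job39, job40.
Via job32 — items with X overlaps job32: job33, job38, job39.
Via job36 — items with X overlaps job36: job33, job39.
Via job39 — items with X overlaps job39: job33, job38.
Via job40 — items with X overlaps job40: none.
Union: job33, job38, job39.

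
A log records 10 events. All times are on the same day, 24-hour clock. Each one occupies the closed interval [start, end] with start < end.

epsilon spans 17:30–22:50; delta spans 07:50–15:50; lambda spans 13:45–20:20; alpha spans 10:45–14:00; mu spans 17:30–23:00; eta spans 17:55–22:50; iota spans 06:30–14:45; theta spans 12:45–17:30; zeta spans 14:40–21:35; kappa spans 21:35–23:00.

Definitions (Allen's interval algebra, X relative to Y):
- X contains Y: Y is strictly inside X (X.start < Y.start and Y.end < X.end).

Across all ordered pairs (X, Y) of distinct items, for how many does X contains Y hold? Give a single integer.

Checking all 90 ordered pairs for relation 'contains'; matching pairs in alphabetical order:
(delta, alpha): delta contains alpha ✓
(iota, alpha): iota contains alpha ✓
(mu, eta): mu contains eta ✓
Count: 3.

3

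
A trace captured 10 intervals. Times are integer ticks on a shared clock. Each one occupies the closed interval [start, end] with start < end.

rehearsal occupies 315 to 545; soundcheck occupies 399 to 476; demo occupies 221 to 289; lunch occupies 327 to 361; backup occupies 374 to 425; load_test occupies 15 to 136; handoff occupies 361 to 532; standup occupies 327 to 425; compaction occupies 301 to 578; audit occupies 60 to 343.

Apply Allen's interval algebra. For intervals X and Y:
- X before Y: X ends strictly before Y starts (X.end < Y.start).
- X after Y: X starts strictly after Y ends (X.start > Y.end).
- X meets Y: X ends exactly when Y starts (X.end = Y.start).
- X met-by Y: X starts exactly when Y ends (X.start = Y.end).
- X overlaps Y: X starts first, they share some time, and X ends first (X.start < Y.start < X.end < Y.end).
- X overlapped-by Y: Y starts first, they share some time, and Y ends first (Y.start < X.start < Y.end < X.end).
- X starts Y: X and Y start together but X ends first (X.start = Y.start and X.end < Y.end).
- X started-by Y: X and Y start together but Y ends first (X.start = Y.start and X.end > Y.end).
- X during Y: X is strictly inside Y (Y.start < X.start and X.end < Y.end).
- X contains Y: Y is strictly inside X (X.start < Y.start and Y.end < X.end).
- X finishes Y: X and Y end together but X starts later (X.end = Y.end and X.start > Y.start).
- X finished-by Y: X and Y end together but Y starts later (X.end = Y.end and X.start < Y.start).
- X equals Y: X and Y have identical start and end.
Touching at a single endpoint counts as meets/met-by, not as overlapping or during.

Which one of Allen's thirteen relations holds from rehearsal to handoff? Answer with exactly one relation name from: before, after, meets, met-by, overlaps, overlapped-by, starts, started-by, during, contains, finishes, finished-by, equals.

contains

rehearsal = [315, 545]; handoff = [361, 532].
Compare endpoints: rehearsal.start < handoff.start, rehearsal.start < handoff.end, rehearsal.end > handoff.start, rehearsal.end > handoff.end.
That pattern is 'contains'.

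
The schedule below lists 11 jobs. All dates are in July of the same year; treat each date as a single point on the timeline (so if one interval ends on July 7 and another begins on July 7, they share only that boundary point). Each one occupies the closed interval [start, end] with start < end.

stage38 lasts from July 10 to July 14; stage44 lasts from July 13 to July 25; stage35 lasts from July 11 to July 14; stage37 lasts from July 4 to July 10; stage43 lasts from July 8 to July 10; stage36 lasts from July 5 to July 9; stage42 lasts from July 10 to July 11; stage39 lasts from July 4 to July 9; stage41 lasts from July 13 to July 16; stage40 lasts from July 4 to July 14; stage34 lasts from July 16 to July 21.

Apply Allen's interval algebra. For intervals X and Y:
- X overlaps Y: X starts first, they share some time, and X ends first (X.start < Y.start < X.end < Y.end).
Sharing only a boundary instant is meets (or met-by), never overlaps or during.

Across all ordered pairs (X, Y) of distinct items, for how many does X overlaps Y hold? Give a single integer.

8

Checking all 110 ordered pairs for relation 'overlaps'; matching pairs in alphabetical order:
(stage35, stage41): stage35 overlaps stage41 ✓
(stage35, stage44): stage35 overlaps stage44 ✓
(stage36, stage43): stage36 overlaps stage43 ✓
(stage38, stage41): stage38 overlaps stage41 ✓
(stage38, stage44): stage38 overlaps stage44 ✓
(stage39, stage43): stage39 overlaps stage43 ✓
(stage40, stage41): stage40 overlaps stage41 ✓
(stage40, stage44): stage40 overlaps stage44 ✓
Count: 8.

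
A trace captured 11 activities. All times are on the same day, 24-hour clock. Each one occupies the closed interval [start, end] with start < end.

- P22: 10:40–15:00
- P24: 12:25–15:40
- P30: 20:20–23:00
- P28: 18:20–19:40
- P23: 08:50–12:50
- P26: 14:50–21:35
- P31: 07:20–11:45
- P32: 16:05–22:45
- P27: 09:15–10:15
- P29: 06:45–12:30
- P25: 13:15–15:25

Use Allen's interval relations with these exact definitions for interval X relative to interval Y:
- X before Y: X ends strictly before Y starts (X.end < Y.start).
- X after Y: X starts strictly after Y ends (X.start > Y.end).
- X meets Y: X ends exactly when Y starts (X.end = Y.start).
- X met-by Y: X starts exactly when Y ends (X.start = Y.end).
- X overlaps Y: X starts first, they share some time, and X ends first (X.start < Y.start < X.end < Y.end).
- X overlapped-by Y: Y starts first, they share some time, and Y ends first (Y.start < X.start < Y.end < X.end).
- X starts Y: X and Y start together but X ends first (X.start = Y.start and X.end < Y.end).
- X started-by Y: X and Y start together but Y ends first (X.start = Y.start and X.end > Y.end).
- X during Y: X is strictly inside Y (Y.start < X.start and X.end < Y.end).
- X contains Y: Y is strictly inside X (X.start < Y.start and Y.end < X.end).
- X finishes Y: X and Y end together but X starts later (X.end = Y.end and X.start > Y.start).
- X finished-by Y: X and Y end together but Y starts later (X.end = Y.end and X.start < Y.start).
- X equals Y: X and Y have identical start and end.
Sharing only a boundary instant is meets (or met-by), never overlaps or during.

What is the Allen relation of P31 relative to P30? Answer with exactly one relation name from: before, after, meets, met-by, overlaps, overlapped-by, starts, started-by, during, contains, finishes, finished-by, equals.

P31 = [07:20, 11:45]; P30 = [20:20, 23:00].
Compare endpoints: P31.start < P30.start, P31.start < P30.end, P31.end < P30.start, P31.end < P30.end.
That pattern is 'before'.

before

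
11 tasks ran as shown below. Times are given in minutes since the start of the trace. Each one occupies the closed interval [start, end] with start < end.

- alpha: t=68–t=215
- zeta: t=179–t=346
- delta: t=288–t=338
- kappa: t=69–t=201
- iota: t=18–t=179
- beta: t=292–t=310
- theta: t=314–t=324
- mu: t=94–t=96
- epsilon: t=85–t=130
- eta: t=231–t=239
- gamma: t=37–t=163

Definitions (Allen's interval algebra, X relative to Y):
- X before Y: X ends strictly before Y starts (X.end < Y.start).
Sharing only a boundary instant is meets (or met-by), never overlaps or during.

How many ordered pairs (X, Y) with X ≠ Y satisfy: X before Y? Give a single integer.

31

Checking all 110 ordered pairs for relation 'before'; matching pairs in alphabetical order:
(alpha, beta): alpha before beta ✓
(alpha, delta): alpha before delta ✓
(alpha, eta): alpha before eta ✓
(alpha, theta): alpha before theta ✓
(beta, theta): beta before theta ✓
(epsilon, beta): epsilon before beta ✓
(epsilon, delta): epsilon before delta ✓
(epsilon, eta): epsilon before eta ✓
(epsilon, theta): epsilon before theta ✓
(epsilon, zeta): epsilon before zeta ✓
(eta, beta): eta before beta ✓
(eta, delta): eta before delta ✓
(eta, theta): eta before theta ✓
(gamma, beta): gamma before beta ✓
(gamma, delta): gamma before delta ✓
(gamma, eta): gamma before eta ✓
(gamma, theta): gamma before theta ✓
(gamma, zeta): gamma before zeta ✓
(iota, beta): iota before beta ✓
(iota, delta): iota before delta ✓
(iota, eta): iota before eta ✓
(iota, theta): iota before theta ✓
(kappa, beta): kappa before beta ✓
(kappa, delta): kappa before delta ✓
... plus 7 further pairs not listed.
Count: 31.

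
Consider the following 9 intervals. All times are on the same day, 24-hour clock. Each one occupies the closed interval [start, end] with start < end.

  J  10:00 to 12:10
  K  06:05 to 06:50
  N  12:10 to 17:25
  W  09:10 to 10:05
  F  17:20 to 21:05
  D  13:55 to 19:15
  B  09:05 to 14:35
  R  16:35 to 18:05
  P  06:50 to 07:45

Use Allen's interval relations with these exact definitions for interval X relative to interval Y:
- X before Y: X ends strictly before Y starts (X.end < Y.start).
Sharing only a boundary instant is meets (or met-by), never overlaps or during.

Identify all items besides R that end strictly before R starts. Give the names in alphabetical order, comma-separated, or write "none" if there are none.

Target R = [16:35, 18:05].
B [09:05, 14:35] → before → yes.
D [13:55, 19:15] → contains → no.
F [17:20, 21:05] → overlapped-by → no.
J [10:00, 12:10] → before → yes.
K [06:05, 06:50] → before → yes.
N [12:10, 17:25] → overlaps → no.
P [06:50, 07:45] → before → yes.
W [09:10, 10:05] → before → yes.
Result: B, J, K, P, W.

B, J, K, P, W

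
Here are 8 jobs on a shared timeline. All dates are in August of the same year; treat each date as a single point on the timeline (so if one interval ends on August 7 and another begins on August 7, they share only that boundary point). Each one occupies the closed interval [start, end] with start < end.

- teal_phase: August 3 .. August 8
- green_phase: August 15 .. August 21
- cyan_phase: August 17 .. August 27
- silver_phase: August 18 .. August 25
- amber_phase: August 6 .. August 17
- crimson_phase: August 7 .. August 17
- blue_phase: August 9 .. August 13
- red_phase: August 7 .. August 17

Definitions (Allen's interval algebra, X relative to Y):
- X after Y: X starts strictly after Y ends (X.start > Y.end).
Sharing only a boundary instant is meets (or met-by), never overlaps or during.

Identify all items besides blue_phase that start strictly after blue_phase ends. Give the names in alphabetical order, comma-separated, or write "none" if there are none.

Target blue_phase = [August 9, August 13].
amber_phase [August 6, August 17] → contains → no.
crimson_phase [August 7, August 17] → contains → no.
cyan_phase [August 17, August 27] → after → yes.
green_phase [August 15, August 21] → after → yes.
red_phase [August 7, August 17] → contains → no.
silver_phase [August 18, August 25] → after → yes.
teal_phase [August 3, August 8] → before → no.
Result: cyan_phase, green_phase, silver_phase.

cyan_phase, green_phase, silver_phase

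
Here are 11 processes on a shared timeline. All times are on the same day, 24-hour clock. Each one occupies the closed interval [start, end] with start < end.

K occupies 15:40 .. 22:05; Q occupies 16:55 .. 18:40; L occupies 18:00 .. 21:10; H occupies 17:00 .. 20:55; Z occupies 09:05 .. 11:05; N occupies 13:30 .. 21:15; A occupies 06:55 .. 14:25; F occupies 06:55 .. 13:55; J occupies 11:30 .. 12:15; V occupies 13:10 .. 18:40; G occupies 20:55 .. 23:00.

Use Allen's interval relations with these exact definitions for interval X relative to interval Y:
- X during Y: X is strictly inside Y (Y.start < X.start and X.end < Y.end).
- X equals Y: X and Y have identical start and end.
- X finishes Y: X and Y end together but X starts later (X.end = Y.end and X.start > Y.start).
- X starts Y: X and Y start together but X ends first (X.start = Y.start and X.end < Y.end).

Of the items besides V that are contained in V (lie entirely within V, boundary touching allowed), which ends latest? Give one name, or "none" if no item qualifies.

Target V = [13:10, 18:40].
A [06:55, 14:25] → overlaps → excluded.
F [06:55, 13:55] → overlaps → excluded.
G [20:55, 23:00] → after → excluded.
H [17:00, 20:55] → overlapped-by → excluded.
J [11:30, 12:15] → before → excluded.
K [15:40, 22:05] → overlapped-by → excluded.
L [18:00, 21:10] → overlapped-by → excluded.
N [13:30, 21:15] → overlapped-by → excluded.
Q [16:55, 18:40] → finishes → candidate.
Z [09:05, 11:05] → before → excluded.
Among candidates, latest end is 18:40 → Q.

Q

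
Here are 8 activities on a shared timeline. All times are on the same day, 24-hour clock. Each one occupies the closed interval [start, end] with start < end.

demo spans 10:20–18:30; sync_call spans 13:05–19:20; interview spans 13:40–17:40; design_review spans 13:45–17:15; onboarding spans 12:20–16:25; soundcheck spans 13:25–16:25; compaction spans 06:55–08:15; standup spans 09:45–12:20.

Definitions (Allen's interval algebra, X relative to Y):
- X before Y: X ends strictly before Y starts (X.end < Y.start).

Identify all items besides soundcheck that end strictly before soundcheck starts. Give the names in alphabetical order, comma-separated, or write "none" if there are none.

Target soundcheck = [13:25, 16:25].
compaction [06:55, 08:15] → before → yes.
demo [10:20, 18:30] → contains → no.
design_review [13:45, 17:15] → overlapped-by → no.
interview [13:40, 17:40] → overlapped-by → no.
onboarding [12:20, 16:25] → finished-by → no.
standup [09:45, 12:20] → before → yes.
sync_call [13:05, 19:20] → contains → no.
Result: compaction, standup.

compaction, standup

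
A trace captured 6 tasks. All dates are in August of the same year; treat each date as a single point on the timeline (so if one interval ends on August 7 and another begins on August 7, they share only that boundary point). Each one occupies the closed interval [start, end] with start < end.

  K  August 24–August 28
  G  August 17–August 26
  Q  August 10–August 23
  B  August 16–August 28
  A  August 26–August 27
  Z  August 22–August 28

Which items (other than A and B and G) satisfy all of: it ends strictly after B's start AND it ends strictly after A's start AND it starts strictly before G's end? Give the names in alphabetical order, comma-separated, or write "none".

Conditions: its end is strictly after B's start (X.end > August 16) AND its end is strictly after A's start (X.end > August 26) AND its start is strictly before G's end (X.start < August 26).
K: end August 28 > August 16? ✓; end August 28 > August 26? ✓; start August 24 < August 26? ✓ → yes.
Q: end August 23 > August 16? ✓; end August 23 > August 26? ✗; start August 10 < August 26? ✓ → no.
Z: end August 28 > August 16? ✓; end August 28 > August 26? ✓; start August 22 < August 26? ✓ → yes.
Result: K, Z.

K, Z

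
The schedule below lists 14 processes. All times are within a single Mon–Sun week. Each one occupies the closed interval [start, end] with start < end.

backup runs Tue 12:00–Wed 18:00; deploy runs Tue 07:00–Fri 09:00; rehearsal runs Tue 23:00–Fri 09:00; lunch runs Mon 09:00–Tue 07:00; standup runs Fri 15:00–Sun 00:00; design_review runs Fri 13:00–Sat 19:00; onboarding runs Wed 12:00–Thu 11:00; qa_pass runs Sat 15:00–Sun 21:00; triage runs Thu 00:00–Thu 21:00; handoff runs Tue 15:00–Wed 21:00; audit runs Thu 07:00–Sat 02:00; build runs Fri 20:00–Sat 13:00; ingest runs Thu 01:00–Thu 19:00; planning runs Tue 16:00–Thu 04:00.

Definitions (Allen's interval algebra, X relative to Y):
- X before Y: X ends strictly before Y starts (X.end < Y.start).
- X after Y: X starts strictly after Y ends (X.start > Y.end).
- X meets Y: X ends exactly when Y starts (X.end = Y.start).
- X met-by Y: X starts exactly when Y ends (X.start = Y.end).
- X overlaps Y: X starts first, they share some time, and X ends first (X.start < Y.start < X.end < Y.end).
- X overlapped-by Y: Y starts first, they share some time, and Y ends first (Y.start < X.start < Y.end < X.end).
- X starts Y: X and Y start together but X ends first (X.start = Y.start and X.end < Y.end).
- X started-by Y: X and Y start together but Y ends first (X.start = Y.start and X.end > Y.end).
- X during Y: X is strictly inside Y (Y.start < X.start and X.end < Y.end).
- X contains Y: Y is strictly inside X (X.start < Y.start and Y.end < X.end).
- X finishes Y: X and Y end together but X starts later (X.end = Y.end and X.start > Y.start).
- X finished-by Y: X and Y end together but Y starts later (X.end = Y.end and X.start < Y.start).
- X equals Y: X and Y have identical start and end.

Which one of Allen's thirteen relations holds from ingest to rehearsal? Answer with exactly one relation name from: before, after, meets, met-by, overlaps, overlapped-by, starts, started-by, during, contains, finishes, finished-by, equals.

during

ingest = [Thu 01:00, Thu 19:00]; rehearsal = [Tue 23:00, Fri 09:00].
Compare endpoints: ingest.start > rehearsal.start, ingest.start < rehearsal.end, ingest.end > rehearsal.start, ingest.end < rehearsal.end.
That pattern is 'during'.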